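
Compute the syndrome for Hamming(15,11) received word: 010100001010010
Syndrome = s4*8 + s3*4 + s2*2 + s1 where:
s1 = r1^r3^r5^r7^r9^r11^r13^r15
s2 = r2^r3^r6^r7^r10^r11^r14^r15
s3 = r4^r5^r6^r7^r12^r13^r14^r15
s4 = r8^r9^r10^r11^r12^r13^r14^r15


s1=0, s2=1, s3=0, s4=1

Syndrome = 10 (error at position 10)


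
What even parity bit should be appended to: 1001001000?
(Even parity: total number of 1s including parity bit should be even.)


Number of 1s in data: 3
Parity bit: 1

1


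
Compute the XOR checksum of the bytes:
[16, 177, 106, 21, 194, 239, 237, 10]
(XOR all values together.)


XOR chain: 16 ^ 177 ^ 106 ^ 21 ^ 194 ^ 239 ^ 237 ^ 10 = 20

20


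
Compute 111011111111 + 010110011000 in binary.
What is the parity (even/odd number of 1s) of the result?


111011111111 = 3839
010110011000 = 1432
Sum = 5271 = 1010010010111
1s count = 7

odd parity (7 ones in 1010010010111)


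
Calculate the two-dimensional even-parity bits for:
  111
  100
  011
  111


Row parities: 1101
Column parities: 111

Row P: 1101, Col P: 111, Corner: 1


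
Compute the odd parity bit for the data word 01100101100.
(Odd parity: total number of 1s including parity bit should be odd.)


Number of 1s in data: 5
Parity bit: 0

0


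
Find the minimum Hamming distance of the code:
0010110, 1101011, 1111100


Comparing all pairs, minimum distance: 4
Can detect 3 errors, correct 1 errors

4


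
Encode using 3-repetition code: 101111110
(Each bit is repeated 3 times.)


Each bit -> 3 copies

111000111111111111111111000


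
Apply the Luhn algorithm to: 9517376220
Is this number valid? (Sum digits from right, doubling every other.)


Luhn sum = 45
45 mod 10 = 5

Invalid (Luhn sum mod 10 = 5)


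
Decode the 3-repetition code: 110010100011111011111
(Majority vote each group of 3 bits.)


Groups: 110, 010, 100, 011, 111, 011, 111
Majority votes: 1001111

1001111


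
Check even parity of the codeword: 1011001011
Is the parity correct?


Number of 1s: 6

Yes, parity is correct (6 ones)


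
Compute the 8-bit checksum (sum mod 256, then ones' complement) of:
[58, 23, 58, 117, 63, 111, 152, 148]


Sum = 730 mod 256 = 218
Complement = 37

37


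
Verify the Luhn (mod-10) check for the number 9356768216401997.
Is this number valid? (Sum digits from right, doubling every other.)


Luhn sum = 82
82 mod 10 = 2

Invalid (Luhn sum mod 10 = 2)


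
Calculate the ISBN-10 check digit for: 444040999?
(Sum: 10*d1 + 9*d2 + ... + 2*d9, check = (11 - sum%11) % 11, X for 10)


Weighted sum: 213
213 mod 11 = 4

Check digit: 7


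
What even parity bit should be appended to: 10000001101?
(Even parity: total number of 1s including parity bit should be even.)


Number of 1s in data: 4
Parity bit: 0

0


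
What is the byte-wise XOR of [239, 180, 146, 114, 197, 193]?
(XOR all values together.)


XOR chain: 239 ^ 180 ^ 146 ^ 114 ^ 197 ^ 193 = 191

191


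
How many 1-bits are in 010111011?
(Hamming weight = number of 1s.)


Counting 1s in 010111011

6


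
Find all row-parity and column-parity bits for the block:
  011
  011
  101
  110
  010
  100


Row parities: 000011
Column parities: 101

Row P: 000011, Col P: 101, Corner: 0


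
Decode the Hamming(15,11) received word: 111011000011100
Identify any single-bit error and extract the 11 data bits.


Syndrome = 9: error at position 9

Data: 11101011100 (corrected bit 9)


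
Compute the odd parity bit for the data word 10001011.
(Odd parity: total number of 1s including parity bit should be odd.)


Number of 1s in data: 4
Parity bit: 1

1


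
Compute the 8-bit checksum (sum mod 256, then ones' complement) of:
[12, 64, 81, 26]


Sum = 183 mod 256 = 183
Complement = 72

72


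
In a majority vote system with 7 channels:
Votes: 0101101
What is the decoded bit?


Ones: 4 out of 7
Threshold: 4

1 (4/7 voted 1)


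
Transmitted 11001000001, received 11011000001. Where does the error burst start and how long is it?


XOR: 00010000000

Burst at position 3, length 1


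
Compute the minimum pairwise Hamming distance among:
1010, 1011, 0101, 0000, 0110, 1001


Comparing all pairs, minimum distance: 1
Can detect 0 errors, correct 0 errors

1


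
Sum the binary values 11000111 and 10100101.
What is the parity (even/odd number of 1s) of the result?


11000111 = 199
10100101 = 165
Sum = 364 = 101101100
1s count = 5

odd parity (5 ones in 101101100)


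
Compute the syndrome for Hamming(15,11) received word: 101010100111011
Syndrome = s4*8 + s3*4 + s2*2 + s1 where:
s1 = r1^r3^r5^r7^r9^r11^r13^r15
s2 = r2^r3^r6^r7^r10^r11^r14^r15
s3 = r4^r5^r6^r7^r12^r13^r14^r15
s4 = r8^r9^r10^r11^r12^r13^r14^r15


s1=0, s2=0, s3=1, s4=1

Syndrome = 12 (error at position 12)


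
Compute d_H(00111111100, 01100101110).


XOR: 01011010010
Count of 1s: 5

5


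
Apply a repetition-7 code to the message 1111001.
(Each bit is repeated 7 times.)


Each bit -> 7 copies

1111111111111111111111111111000000000000001111111


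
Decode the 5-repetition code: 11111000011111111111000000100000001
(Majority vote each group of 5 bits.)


Groups: 11111, 00001, 11111, 11111, 00000, 01000, 00001
Majority votes: 1011000

1011000


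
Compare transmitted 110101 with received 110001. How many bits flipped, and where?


XOR: 000100

1 error(s) at position(s): 3


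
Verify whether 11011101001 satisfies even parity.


Number of 1s: 7

No, parity error (7 ones)


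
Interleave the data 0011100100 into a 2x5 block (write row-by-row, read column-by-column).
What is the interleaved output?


Matrix:
  00111
  00100
Read columns: 0000111010

0000111010


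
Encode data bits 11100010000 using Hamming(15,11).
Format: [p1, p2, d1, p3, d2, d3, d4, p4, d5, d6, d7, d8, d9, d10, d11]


Parity bits: p1=1, p2=1, p3=0, p4=1

111011010010000


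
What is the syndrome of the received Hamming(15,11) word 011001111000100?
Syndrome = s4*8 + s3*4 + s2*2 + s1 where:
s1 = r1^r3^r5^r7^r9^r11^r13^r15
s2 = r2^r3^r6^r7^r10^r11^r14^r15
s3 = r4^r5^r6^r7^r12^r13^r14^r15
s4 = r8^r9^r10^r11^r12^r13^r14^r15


s1=0, s2=0, s3=1, s4=1

Syndrome = 12 (error at position 12)


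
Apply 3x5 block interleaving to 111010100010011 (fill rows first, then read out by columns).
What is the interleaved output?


Matrix:
  11101
  01000
  10011
Read columns: 101110100001101

101110100001101


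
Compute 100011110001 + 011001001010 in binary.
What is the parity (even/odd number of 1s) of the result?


100011110001 = 2289
011001001010 = 1610
Sum = 3899 = 111100111011
1s count = 9

odd parity (9 ones in 111100111011)


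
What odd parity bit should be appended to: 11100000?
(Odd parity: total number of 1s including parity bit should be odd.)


Number of 1s in data: 3
Parity bit: 0

0


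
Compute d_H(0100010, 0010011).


XOR: 0110001
Count of 1s: 3

3


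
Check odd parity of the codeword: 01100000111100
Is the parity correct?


Number of 1s: 6

No, parity error (6 ones)


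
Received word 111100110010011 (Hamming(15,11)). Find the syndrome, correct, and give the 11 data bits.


Syndrome = 1: error at position 1

Data: 10010010011 (corrected bit 1)


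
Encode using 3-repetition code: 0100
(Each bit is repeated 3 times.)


Each bit -> 3 copies

000111000000


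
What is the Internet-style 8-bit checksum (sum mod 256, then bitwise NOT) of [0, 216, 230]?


Sum = 446 mod 256 = 190
Complement = 65

65


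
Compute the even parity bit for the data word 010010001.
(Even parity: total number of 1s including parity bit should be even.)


Number of 1s in data: 3
Parity bit: 1

1


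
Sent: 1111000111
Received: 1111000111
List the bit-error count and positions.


XOR: 0000000000

0 errors (received matches sent)


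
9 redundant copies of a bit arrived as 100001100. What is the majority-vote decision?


Ones: 3 out of 9
Threshold: 5

0 (3/9 voted 1)


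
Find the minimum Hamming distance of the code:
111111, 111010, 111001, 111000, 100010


Comparing all pairs, minimum distance: 1
Can detect 0 errors, correct 0 errors

1


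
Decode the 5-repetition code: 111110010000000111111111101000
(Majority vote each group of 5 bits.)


Groups: 11111, 00100, 00000, 11111, 11111, 01000
Majority votes: 100110

100110


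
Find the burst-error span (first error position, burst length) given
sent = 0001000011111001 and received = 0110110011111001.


XOR: 0111110000000000

Burst at position 1, length 5


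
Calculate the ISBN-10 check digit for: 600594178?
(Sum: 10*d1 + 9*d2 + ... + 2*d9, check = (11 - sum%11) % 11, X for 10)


Weighted sum: 210
210 mod 11 = 1

Check digit: X


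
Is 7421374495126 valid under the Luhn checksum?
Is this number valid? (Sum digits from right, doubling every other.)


Luhn sum = 60
60 mod 10 = 0

Valid (Luhn sum mod 10 = 0)


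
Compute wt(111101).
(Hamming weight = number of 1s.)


Counting 1s in 111101

5


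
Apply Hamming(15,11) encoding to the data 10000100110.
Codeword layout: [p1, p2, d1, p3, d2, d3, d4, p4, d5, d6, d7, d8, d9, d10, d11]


Parity bits: p1=0, p2=1, p3=0, p4=1

011000010100110


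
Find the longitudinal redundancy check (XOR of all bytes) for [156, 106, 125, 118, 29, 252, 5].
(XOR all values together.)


XOR chain: 156 ^ 106 ^ 125 ^ 118 ^ 29 ^ 252 ^ 5 = 25

25


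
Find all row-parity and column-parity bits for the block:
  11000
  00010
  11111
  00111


Row parities: 0111
Column parities: 00010

Row P: 0111, Col P: 00010, Corner: 1


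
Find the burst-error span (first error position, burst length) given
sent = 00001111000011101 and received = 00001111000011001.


XOR: 00000000000000100

Burst at position 14, length 1


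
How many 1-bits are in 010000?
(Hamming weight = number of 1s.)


Counting 1s in 010000

1


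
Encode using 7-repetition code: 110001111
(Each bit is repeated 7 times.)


Each bit -> 7 copies

111111111111110000000000000000000001111111111111111111111111111


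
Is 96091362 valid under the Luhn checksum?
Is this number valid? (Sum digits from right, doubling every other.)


Luhn sum = 34
34 mod 10 = 4

Invalid (Luhn sum mod 10 = 4)


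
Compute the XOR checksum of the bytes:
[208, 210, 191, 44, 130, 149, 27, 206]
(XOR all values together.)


XOR chain: 208 ^ 210 ^ 191 ^ 44 ^ 130 ^ 149 ^ 27 ^ 206 = 83

83


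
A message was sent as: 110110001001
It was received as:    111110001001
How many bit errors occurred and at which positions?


XOR: 001000000000

1 error(s) at position(s): 2


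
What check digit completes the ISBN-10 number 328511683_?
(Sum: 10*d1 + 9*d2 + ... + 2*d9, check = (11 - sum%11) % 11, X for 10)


Weighted sum: 212
212 mod 11 = 3

Check digit: 8


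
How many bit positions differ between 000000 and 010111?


XOR: 010111
Count of 1s: 4

4


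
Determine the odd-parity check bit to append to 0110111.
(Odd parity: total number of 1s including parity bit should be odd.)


Number of 1s in data: 5
Parity bit: 0

0


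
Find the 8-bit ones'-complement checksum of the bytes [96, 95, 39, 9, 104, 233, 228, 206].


Sum = 1010 mod 256 = 242
Complement = 13

13


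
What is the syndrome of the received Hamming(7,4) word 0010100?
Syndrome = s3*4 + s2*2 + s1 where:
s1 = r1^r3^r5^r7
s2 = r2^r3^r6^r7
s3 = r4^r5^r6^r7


s1=0, s2=1, s3=1

Syndrome = 6 (error at position 6)


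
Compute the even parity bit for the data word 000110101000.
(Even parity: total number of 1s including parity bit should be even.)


Number of 1s in data: 4
Parity bit: 0

0


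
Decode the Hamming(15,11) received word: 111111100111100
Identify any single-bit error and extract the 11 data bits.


Syndrome = 0: no error detected

Data: 11110111100 (no errors)


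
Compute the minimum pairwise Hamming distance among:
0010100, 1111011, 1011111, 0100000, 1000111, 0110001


Comparing all pairs, minimum distance: 2
Can detect 1 errors, correct 0 errors

2


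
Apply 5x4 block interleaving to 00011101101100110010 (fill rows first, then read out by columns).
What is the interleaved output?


Matrix:
  0001
  1101
  1011
  0011
  0010
Read columns: 01100010000011111110

01100010000011111110


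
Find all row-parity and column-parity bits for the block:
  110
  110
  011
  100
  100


Row parities: 00011
Column parities: 011

Row P: 00011, Col P: 011, Corner: 0


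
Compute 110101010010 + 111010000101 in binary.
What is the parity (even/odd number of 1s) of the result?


110101010010 = 3410
111010000101 = 3717
Sum = 7127 = 1101111010111
1s count = 10

even parity (10 ones in 1101111010111)


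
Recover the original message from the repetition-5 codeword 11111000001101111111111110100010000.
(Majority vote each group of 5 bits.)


Groups: 11111, 00000, 11011, 11111, 11111, 01000, 10000
Majority votes: 1011100

1011100


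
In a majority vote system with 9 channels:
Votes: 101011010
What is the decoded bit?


Ones: 5 out of 9
Threshold: 5

1 (5/9 voted 1)


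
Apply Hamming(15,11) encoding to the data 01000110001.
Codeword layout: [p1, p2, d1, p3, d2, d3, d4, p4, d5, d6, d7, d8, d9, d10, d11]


Parity bits: p1=1, p2=1, p3=0, p4=1

110010010110001


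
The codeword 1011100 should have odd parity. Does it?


Number of 1s: 4

No, parity error (4 ones)


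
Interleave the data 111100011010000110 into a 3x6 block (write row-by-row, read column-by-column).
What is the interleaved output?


Matrix:
  111100
  011010
  000110
Read columns: 100110110101011000

100110110101011000


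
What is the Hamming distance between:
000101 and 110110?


XOR: 110011
Count of 1s: 4

4


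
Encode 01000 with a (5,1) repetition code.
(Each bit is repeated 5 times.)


Each bit -> 5 copies

0000011111000000000000000


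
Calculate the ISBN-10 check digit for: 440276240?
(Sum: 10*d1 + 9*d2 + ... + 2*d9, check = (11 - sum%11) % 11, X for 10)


Weighted sum: 182
182 mod 11 = 6

Check digit: 5


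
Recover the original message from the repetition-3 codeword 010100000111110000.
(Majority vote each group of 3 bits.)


Groups: 010, 100, 000, 111, 110, 000
Majority votes: 000110

000110


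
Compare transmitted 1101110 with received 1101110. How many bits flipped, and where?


XOR: 0000000

0 errors (received matches sent)


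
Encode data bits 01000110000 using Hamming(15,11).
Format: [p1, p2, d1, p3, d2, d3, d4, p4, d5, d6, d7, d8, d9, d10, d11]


Parity bits: p1=0, p2=0, p3=1, p4=0

000110000110000


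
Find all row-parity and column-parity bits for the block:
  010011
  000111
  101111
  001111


Row parities: 1110
Column parities: 110100

Row P: 1110, Col P: 110100, Corner: 1


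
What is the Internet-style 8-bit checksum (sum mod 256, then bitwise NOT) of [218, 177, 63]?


Sum = 458 mod 256 = 202
Complement = 53

53


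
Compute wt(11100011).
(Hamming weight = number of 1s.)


Counting 1s in 11100011

5


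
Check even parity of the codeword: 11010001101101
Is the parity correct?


Number of 1s: 8

Yes, parity is correct (8 ones)


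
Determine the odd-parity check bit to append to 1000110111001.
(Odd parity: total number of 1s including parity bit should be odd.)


Number of 1s in data: 7
Parity bit: 0

0


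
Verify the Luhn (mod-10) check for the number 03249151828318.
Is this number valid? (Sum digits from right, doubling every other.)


Luhn sum = 52
52 mod 10 = 2

Invalid (Luhn sum mod 10 = 2)


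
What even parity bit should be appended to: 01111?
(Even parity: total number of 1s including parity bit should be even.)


Number of 1s in data: 4
Parity bit: 0

0


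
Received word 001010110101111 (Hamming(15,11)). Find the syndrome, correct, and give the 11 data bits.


Syndrome = 3: error at position 3

Data: 01010101111 (corrected bit 3)


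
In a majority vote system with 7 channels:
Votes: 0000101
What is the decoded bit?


Ones: 2 out of 7
Threshold: 4

0 (2/7 voted 1)


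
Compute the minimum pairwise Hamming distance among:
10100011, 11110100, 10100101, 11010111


Comparing all pairs, minimum distance: 2
Can detect 1 errors, correct 0 errors

2


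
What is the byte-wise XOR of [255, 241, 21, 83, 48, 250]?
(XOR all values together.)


XOR chain: 255 ^ 241 ^ 21 ^ 83 ^ 48 ^ 250 = 130

130


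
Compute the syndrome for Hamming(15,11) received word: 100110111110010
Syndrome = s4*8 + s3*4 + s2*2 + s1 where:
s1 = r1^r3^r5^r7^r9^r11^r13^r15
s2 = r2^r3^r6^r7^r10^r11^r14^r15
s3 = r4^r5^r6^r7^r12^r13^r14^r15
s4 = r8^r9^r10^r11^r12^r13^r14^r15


s1=1, s2=0, s3=0, s4=1

Syndrome = 9 (error at position 9)


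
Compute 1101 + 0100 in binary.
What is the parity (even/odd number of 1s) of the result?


1101 = 13
0100 = 4
Sum = 17 = 10001
1s count = 2

even parity (2 ones in 10001)


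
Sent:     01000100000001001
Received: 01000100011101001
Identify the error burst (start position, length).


XOR: 00000000011100000

Burst at position 9, length 3


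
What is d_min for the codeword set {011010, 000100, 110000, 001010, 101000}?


Comparing all pairs, minimum distance: 1
Can detect 0 errors, correct 0 errors

1


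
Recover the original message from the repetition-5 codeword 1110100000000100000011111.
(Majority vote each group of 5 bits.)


Groups: 11101, 00000, 00010, 00000, 11111
Majority votes: 10001

10001


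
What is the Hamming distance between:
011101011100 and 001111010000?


XOR: 010010001100
Count of 1s: 4

4


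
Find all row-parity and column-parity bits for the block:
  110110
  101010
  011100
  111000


Row parities: 0111
Column parities: 111000

Row P: 0111, Col P: 111000, Corner: 1


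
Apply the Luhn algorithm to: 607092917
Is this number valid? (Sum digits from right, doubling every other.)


Luhn sum = 44
44 mod 10 = 4

Invalid (Luhn sum mod 10 = 4)


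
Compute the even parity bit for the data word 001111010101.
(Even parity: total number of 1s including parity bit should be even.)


Number of 1s in data: 7
Parity bit: 1

1


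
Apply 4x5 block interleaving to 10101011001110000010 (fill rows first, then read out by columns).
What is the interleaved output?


Matrix:
  10101
  01100
  11100
  00010
Read columns: 10100110111000011000

10100110111000011000


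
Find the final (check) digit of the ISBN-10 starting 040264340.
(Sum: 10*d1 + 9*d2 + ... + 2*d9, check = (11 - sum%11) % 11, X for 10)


Weighted sum: 130
130 mod 11 = 9

Check digit: 2


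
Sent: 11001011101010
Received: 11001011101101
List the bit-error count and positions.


XOR: 00000000000111

3 error(s) at position(s): 11, 12, 13


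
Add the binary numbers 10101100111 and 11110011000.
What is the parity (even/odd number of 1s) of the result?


10101100111 = 1383
11110011000 = 1944
Sum = 3327 = 110011111111
1s count = 10

even parity (10 ones in 110011111111)


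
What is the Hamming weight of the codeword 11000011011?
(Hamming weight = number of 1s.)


Counting 1s in 11000011011

6


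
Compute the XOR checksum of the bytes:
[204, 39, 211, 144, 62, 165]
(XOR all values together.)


XOR chain: 204 ^ 39 ^ 211 ^ 144 ^ 62 ^ 165 = 51

51


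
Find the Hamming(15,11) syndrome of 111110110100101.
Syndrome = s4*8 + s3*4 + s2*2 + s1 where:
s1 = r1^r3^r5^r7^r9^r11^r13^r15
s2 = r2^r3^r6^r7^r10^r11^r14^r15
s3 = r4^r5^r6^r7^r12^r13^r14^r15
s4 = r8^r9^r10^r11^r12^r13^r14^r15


s1=0, s2=1, s3=1, s4=0

Syndrome = 6 (error at position 6)


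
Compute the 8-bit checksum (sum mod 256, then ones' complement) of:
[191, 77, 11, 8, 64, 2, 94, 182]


Sum = 629 mod 256 = 117
Complement = 138

138


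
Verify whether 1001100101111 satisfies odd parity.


Number of 1s: 8

No, parity error (8 ones)


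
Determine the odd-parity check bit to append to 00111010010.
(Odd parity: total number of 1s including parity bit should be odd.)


Number of 1s in data: 5
Parity bit: 0

0


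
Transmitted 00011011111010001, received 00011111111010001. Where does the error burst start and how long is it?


XOR: 00000100000000000

Burst at position 5, length 1


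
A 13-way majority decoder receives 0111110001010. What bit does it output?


Ones: 7 out of 13
Threshold: 7

1 (7/13 voted 1)


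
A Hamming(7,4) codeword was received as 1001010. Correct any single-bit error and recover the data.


Syndrome = 3: error at position 3

Data: 1010 (corrected bit 3)


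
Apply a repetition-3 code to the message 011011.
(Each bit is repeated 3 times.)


Each bit -> 3 copies

000111111000111111


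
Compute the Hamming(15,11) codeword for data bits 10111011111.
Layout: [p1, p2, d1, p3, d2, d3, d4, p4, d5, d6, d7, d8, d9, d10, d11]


Parity bits: p1=0, p2=0, p3=0, p4=0

001001101011111


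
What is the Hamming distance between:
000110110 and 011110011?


XOR: 011000101
Count of 1s: 4

4


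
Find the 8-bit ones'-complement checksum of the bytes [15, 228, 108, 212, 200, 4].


Sum = 767 mod 256 = 255
Complement = 0

0


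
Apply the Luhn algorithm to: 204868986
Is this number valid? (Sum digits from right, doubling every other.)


Luhn sum = 48
48 mod 10 = 8

Invalid (Luhn sum mod 10 = 8)


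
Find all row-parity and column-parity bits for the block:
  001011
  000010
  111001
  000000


Row parities: 1100
Column parities: 110000

Row P: 1100, Col P: 110000, Corner: 0


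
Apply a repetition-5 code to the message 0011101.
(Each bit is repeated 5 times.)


Each bit -> 5 copies

00000000001111111111111110000011111


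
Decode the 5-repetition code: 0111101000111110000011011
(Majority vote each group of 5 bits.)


Groups: 01111, 01000, 11111, 00000, 11011
Majority votes: 10101

10101


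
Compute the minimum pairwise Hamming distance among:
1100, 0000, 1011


Comparing all pairs, minimum distance: 2
Can detect 1 errors, correct 0 errors

2


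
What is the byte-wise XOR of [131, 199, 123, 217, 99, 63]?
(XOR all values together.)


XOR chain: 131 ^ 199 ^ 123 ^ 217 ^ 99 ^ 63 = 186

186


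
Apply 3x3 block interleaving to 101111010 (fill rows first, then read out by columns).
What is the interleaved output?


Matrix:
  101
  111
  010
Read columns: 110011110

110011110


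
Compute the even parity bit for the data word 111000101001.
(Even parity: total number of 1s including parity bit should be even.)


Number of 1s in data: 6
Parity bit: 0

0


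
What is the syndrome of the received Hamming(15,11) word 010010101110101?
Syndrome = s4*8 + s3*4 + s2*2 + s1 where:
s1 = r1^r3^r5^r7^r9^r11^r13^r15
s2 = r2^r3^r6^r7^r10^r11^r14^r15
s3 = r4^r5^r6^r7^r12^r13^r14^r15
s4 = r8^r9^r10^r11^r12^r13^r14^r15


s1=0, s2=1, s3=0, s4=1

Syndrome = 10 (error at position 10)


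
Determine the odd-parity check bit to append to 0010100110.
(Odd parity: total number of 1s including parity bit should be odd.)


Number of 1s in data: 4
Parity bit: 1

1


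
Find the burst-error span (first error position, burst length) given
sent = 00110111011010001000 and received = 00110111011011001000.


XOR: 00000000000001000000

Burst at position 13, length 1


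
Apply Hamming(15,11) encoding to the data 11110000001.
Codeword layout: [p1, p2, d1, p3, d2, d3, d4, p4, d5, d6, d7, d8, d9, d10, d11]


Parity bits: p1=0, p2=0, p3=0, p4=1

001011110000001


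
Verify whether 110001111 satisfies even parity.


Number of 1s: 6

Yes, parity is correct (6 ones)


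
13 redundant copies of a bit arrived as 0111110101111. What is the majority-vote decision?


Ones: 10 out of 13
Threshold: 7

1 (10/13 voted 1)


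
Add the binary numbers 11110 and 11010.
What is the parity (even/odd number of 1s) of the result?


11110 = 30
11010 = 26
Sum = 56 = 111000
1s count = 3

odd parity (3 ones in 111000)


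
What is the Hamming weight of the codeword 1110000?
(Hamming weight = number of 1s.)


Counting 1s in 1110000

3


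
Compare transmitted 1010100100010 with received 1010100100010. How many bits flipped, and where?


XOR: 0000000000000

0 errors (received matches sent)


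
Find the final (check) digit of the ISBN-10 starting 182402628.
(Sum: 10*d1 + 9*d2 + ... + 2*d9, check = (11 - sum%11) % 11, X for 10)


Weighted sum: 182
182 mod 11 = 6

Check digit: 5


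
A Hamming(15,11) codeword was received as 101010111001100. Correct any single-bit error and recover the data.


Syndrome = 0: no error detected

Data: 11011001100 (no errors)


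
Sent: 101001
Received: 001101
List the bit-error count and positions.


XOR: 100100

2 error(s) at position(s): 0, 3


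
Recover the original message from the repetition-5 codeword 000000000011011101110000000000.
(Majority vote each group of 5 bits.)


Groups: 00000, 00000, 11011, 10111, 00000, 00000
Majority votes: 001100

001100


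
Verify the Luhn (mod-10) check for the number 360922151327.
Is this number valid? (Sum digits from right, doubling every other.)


Luhn sum = 50
50 mod 10 = 0

Valid (Luhn sum mod 10 = 0)


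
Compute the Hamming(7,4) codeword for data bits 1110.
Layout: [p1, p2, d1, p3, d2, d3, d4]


Parity bits: p1=0, p2=0, p3=0

0010110


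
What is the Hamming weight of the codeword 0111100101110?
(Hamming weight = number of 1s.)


Counting 1s in 0111100101110

8


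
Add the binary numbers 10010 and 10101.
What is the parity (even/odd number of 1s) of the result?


10010 = 18
10101 = 21
Sum = 39 = 100111
1s count = 4

even parity (4 ones in 100111)


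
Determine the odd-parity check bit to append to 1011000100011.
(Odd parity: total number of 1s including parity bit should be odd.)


Number of 1s in data: 6
Parity bit: 1

1


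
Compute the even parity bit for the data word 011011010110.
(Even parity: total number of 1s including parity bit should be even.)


Number of 1s in data: 7
Parity bit: 1

1


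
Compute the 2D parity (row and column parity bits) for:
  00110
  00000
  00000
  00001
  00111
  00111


Row parities: 000111
Column parities: 00111

Row P: 000111, Col P: 00111, Corner: 1


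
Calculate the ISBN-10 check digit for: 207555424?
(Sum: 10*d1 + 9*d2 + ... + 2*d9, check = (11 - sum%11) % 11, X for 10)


Weighted sum: 196
196 mod 11 = 9

Check digit: 2


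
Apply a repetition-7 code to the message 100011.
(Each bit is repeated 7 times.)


Each bit -> 7 copies

111111100000000000000000000011111111111111


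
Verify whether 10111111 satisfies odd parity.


Number of 1s: 7

Yes, parity is correct (7 ones)


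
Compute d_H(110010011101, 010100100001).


XOR: 100110111100
Count of 1s: 7

7


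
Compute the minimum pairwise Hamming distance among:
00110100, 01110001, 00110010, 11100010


Comparing all pairs, minimum distance: 2
Can detect 1 errors, correct 0 errors

2


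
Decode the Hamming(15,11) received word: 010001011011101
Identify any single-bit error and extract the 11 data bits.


Syndrome = 0: no error detected

Data: 00101011101 (no errors)


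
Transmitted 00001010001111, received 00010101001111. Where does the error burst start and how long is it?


XOR: 00011111000000

Burst at position 3, length 5


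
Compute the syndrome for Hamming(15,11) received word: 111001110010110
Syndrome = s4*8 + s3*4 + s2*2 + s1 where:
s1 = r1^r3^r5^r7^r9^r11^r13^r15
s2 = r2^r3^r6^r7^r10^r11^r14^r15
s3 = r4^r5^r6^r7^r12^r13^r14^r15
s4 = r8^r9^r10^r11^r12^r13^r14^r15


s1=1, s2=0, s3=0, s4=0

Syndrome = 1 (error at position 1)


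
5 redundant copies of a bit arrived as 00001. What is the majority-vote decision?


Ones: 1 out of 5
Threshold: 3

0 (1/5 voted 1)


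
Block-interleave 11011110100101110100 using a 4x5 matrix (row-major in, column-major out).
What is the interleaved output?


Matrix:
  11011
  11010
  01011
  10100
Read columns: 11011110000111101010

11011110000111101010


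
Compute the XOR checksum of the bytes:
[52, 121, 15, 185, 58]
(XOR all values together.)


XOR chain: 52 ^ 121 ^ 15 ^ 185 ^ 58 = 193

193


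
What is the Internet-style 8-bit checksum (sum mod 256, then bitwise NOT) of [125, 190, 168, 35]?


Sum = 518 mod 256 = 6
Complement = 249

249


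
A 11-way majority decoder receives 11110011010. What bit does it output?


Ones: 7 out of 11
Threshold: 6

1 (7/11 voted 1)


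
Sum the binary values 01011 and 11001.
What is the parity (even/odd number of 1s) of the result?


01011 = 11
11001 = 25
Sum = 36 = 100100
1s count = 2

even parity (2 ones in 100100)


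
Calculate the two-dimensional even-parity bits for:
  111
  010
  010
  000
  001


Row parities: 11101
Column parities: 110

Row P: 11101, Col P: 110, Corner: 0


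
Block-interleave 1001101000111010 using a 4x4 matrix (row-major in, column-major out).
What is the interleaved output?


Matrix:
  1001
  1010
  0011
  1010
Read columns: 1101000001111010

1101000001111010


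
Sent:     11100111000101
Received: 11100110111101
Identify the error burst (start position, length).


XOR: 00000001111000

Burst at position 7, length 4


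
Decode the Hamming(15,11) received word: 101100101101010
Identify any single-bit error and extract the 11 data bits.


Syndrome = 0: no error detected

Data: 10011101010 (no errors)


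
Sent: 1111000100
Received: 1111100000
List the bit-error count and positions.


XOR: 0000100100

2 error(s) at position(s): 4, 7


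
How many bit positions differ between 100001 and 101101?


XOR: 001100
Count of 1s: 2

2


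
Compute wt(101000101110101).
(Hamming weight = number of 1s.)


Counting 1s in 101000101110101

8


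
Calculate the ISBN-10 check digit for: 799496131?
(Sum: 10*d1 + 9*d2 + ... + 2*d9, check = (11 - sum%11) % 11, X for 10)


Weighted sum: 350
350 mod 11 = 9

Check digit: 2


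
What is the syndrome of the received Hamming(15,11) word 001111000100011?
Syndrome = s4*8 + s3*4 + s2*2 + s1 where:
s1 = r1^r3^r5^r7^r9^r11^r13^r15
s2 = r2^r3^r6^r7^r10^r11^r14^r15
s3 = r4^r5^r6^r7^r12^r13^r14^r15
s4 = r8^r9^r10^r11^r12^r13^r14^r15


s1=1, s2=1, s3=1, s4=1

Syndrome = 15 (error at position 15)


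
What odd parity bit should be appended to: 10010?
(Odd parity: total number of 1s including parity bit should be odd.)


Number of 1s in data: 2
Parity bit: 1

1


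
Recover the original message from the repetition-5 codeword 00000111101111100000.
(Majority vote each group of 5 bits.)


Groups: 00000, 11110, 11111, 00000
Majority votes: 0110

0110


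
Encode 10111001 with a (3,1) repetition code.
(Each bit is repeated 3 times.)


Each bit -> 3 copies

111000111111111000000111


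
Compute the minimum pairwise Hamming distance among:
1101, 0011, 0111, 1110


Comparing all pairs, minimum distance: 1
Can detect 0 errors, correct 0 errors

1


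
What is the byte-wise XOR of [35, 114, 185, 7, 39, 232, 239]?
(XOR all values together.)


XOR chain: 35 ^ 114 ^ 185 ^ 7 ^ 39 ^ 232 ^ 239 = 207

207


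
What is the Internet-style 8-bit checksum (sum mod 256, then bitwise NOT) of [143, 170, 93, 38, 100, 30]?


Sum = 574 mod 256 = 62
Complement = 193

193


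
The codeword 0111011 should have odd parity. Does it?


Number of 1s: 5

Yes, parity is correct (5 ones)


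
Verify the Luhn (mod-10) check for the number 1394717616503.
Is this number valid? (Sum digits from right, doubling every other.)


Luhn sum = 55
55 mod 10 = 5

Invalid (Luhn sum mod 10 = 5)


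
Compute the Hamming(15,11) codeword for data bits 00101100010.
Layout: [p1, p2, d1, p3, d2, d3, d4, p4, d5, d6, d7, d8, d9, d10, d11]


Parity bits: p1=1, p2=1, p3=0, p4=1

110001011100010


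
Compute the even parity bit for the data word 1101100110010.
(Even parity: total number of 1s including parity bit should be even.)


Number of 1s in data: 7
Parity bit: 1

1


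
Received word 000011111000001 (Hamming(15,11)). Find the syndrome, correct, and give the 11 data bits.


Syndrome = 10: error at position 10

Data: 01111100001 (corrected bit 10)


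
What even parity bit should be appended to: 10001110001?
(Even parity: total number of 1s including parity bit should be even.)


Number of 1s in data: 5
Parity bit: 1

1


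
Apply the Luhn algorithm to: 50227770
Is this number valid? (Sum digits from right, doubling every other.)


Luhn sum = 24
24 mod 10 = 4

Invalid (Luhn sum mod 10 = 4)


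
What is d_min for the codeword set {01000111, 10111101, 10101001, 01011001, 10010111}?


Comparing all pairs, minimum distance: 2
Can detect 1 errors, correct 0 errors

2


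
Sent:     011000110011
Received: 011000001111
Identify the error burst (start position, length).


XOR: 000000111100

Burst at position 6, length 4


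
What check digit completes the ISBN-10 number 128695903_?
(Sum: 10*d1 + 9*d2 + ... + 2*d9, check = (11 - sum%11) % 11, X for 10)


Weighted sum: 255
255 mod 11 = 2

Check digit: 9


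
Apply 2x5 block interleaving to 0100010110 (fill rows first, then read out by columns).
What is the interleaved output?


Matrix:
  01000
  10110
Read columns: 0110010100

0110010100


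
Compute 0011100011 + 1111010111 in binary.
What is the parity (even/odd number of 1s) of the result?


0011100011 = 227
1111010111 = 983
Sum = 1210 = 10010111010
1s count = 6

even parity (6 ones in 10010111010)


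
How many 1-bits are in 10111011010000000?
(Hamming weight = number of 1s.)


Counting 1s in 10111011010000000

7


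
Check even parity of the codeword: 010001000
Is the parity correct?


Number of 1s: 2

Yes, parity is correct (2 ones)


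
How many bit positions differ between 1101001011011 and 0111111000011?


XOR: 1010110011000
Count of 1s: 6

6


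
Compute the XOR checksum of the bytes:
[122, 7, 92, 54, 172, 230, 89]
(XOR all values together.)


XOR chain: 122 ^ 7 ^ 92 ^ 54 ^ 172 ^ 230 ^ 89 = 4

4


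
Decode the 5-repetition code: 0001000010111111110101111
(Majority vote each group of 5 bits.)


Groups: 00010, 00010, 11111, 11101, 01111
Majority votes: 00111

00111


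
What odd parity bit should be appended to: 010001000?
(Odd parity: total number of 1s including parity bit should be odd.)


Number of 1s in data: 2
Parity bit: 1

1


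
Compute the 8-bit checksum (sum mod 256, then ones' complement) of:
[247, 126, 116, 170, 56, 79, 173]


Sum = 967 mod 256 = 199
Complement = 56

56


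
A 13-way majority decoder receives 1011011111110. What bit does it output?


Ones: 10 out of 13
Threshold: 7

1 (10/13 voted 1)


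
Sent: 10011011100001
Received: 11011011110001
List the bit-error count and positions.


XOR: 01000000010000

2 error(s) at position(s): 1, 9


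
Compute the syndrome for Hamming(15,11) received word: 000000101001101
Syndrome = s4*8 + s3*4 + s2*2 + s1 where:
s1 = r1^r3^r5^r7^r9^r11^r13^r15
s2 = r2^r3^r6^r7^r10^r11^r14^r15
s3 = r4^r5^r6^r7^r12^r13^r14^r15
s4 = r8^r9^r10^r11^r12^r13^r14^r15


s1=0, s2=0, s3=0, s4=0

Syndrome = 0 (no error)


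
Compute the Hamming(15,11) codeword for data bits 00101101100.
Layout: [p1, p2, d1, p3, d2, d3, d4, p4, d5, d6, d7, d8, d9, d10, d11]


Parity bits: p1=0, p2=0, p3=1, p4=0

000101001101100


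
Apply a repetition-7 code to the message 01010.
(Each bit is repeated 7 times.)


Each bit -> 7 copies

00000001111111000000011111110000000


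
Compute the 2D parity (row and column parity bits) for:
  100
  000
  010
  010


Row parities: 1011
Column parities: 100

Row P: 1011, Col P: 100, Corner: 1


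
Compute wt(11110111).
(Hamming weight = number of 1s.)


Counting 1s in 11110111

7


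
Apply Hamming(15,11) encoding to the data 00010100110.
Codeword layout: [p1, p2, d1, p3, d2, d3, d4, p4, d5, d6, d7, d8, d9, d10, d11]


Parity bits: p1=0, p2=1, p3=1, p4=1

010100110100110


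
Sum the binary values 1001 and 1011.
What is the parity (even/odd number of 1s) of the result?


1001 = 9
1011 = 11
Sum = 20 = 10100
1s count = 2

even parity (2 ones in 10100)


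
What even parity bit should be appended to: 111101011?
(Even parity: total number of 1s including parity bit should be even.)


Number of 1s in data: 7
Parity bit: 1

1


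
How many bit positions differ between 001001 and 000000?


XOR: 001001
Count of 1s: 2

2


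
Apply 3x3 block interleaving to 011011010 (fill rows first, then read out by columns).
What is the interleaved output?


Matrix:
  011
  011
  010
Read columns: 000111110

000111110


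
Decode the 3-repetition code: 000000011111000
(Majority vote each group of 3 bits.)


Groups: 000, 000, 011, 111, 000
Majority votes: 00110

00110


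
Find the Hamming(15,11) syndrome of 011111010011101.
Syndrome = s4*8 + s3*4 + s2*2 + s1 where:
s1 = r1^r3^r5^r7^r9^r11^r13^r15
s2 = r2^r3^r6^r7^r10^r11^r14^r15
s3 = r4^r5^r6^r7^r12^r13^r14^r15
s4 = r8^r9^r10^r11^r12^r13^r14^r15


s1=1, s2=1, s3=0, s4=1

Syndrome = 11 (error at position 11)


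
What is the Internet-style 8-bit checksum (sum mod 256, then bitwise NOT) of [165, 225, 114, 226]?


Sum = 730 mod 256 = 218
Complement = 37

37


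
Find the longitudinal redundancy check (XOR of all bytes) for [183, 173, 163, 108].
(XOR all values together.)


XOR chain: 183 ^ 173 ^ 163 ^ 108 = 213

213


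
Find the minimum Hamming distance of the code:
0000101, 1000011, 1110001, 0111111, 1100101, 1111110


Comparing all pairs, minimum distance: 2
Can detect 1 errors, correct 0 errors

2


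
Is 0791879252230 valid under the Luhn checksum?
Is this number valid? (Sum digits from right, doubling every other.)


Luhn sum = 59
59 mod 10 = 9

Invalid (Luhn sum mod 10 = 9)


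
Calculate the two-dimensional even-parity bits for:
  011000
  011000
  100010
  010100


Row parities: 0000
Column parities: 110110

Row P: 0000, Col P: 110110, Corner: 0


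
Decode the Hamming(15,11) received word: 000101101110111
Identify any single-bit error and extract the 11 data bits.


Syndrome = 1: error at position 1

Data: 00111110111 (corrected bit 1)


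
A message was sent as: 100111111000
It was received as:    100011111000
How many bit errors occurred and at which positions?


XOR: 000100000000

1 error(s) at position(s): 3


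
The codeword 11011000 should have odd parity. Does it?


Number of 1s: 4

No, parity error (4 ones)


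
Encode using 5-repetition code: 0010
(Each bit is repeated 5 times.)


Each bit -> 5 copies

00000000001111100000


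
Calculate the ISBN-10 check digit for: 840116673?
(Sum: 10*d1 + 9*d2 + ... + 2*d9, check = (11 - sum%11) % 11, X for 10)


Weighted sum: 210
210 mod 11 = 1

Check digit: X


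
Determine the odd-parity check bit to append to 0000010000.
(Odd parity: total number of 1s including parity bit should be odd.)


Number of 1s in data: 1
Parity bit: 0

0


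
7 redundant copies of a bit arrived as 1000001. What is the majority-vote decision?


Ones: 2 out of 7
Threshold: 4

0 (2/7 voted 1)


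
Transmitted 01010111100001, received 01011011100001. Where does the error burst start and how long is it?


XOR: 00001100000000

Burst at position 4, length 2


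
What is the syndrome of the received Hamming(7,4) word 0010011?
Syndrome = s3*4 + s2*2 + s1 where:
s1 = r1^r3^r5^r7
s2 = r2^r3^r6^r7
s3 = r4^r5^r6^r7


s1=0, s2=1, s3=0

Syndrome = 2 (error at position 2)


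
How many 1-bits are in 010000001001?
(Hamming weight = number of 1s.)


Counting 1s in 010000001001

3


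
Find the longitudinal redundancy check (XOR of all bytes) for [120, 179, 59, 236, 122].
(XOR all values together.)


XOR chain: 120 ^ 179 ^ 59 ^ 236 ^ 122 = 102

102
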